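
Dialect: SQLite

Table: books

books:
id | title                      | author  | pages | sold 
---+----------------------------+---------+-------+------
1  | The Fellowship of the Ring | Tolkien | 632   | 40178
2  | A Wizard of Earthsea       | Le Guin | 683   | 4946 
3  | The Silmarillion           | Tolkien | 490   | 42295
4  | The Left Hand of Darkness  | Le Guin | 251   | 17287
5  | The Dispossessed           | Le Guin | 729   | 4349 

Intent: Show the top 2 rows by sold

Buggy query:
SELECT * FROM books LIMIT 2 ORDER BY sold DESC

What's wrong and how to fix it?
Bug: LIMIT must come after ORDER BY

Fix: Sort with ORDER BY, then apply LIMIT

Corrected query:
SELECT * FROM books ORDER BY sold DESC LIMIT 2

Result:
id | title                      | author  | pages | sold 
---+----------------------------+---------+-------+------
3  | The Silmarillion           | Tolkien | 490   | 42295
1  | The Fellowship of the Ring | Tolkien | 632   | 40178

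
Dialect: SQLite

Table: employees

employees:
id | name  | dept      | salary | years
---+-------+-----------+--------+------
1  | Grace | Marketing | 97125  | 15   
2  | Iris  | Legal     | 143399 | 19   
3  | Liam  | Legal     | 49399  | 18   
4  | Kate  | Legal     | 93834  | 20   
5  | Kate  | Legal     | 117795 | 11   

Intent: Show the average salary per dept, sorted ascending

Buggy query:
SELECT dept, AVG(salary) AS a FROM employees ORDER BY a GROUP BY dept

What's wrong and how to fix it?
Bug: ORDER BY appears before GROUP BY; SQL clause order requires GROUP BY first

Fix: Move ORDER BY to the end, after GROUP BY

Corrected query:
SELECT dept, AVG(salary) AS a FROM employees GROUP BY dept ORDER BY a

Result:
dept      | a        
----------+----------
Marketing | 97125    
Legal     | 101106.75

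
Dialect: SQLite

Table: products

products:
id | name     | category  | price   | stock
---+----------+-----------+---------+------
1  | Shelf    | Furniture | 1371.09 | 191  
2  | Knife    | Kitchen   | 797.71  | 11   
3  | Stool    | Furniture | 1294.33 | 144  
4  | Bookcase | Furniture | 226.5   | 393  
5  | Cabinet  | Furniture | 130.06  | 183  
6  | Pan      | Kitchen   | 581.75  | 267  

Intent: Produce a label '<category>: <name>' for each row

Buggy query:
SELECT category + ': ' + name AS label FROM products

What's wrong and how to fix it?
Bug: '+' is numeric addition; on text columns SQLite converts them to 0 instead of concatenating

Fix: Replace + with || to concatenate text

Corrected query:
SELECT category || ': ' || name AS label FROM products

Result:
label              
-------------------
Furniture: Shelf   
Kitchen: Knife     
Furniture: Stool   
Furniture: Bookcase
Furniture: Cabinet 
Kitchen: Pan       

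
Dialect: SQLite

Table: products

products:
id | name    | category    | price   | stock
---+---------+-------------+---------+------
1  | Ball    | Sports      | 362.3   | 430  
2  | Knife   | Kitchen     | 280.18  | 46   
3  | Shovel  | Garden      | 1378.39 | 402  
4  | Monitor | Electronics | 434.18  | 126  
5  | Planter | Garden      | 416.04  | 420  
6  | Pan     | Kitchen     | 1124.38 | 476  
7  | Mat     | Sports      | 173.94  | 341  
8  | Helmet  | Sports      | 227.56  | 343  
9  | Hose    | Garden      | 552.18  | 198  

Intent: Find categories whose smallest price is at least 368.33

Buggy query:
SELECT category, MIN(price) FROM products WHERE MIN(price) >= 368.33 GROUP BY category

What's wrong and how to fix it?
Bug: MIN() in WHERE is a misuse of aggregate

Fix: Use HAVING for the per-group MIN condition

Corrected query:
SELECT category, MIN(price) FROM products GROUP BY category HAVING MIN(price) >= 368.33

Result:
category    | MIN(price)
------------+-----------
Electronics | 434.18    
Garden      | 416.04    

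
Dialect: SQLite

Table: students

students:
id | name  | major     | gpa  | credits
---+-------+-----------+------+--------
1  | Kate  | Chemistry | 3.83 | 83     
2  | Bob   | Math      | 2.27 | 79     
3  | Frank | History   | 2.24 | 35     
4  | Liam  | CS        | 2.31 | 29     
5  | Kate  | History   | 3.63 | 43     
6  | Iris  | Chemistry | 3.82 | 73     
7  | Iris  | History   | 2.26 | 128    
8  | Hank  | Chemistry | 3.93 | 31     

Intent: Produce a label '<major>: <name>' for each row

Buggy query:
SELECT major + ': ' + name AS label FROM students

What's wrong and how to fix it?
Bug: '+' is numeric addition; on text columns SQLite converts them to 0 instead of concatenating

Fix: Replace + with || to concatenate text

Corrected query:
SELECT major || ': ' || name AS label FROM students

Result:
label          
---------------
Chemistry: Kate
Math: Bob      
History: Frank 
CS: Liam       
History: Kate  
Chemistry: Iris
History: Iris  
Chemistry: Hank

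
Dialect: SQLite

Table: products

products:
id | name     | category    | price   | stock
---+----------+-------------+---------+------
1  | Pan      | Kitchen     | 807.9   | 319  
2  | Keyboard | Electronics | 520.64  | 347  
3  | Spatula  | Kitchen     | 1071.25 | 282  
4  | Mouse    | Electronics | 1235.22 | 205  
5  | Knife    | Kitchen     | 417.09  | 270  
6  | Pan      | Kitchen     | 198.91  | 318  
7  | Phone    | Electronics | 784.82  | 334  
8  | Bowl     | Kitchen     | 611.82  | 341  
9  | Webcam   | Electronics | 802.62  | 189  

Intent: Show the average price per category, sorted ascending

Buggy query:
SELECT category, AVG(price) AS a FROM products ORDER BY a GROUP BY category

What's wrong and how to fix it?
Bug: ORDER BY appears before GROUP BY; SQL clause order requires GROUP BY first

Fix: Move ORDER BY to the end, after GROUP BY

Corrected query:
SELECT category, AVG(price) AS a FROM products GROUP BY category ORDER BY a

Result:
category    | a      
------------+--------
Kitchen     | 621.394
Electronics | 835.825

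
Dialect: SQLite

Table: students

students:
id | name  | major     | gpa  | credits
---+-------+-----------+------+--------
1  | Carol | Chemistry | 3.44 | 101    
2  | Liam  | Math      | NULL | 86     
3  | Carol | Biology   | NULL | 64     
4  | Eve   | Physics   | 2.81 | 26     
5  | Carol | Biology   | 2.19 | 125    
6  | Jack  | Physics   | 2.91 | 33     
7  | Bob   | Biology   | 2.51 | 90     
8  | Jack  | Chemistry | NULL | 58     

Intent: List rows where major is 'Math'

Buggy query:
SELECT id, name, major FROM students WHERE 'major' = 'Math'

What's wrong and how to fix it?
Bug: 'major' in single quotes is a string literal, not the column; the comparison is literal-vs-literal and never true

Fix: Remove the quotes around the column name (or use double quotes for an identifier)

Corrected query:
SELECT id, name, major FROM students WHERE major = 'Math'

Result:
id | name | major
---+------+------
2  | Liam | Math 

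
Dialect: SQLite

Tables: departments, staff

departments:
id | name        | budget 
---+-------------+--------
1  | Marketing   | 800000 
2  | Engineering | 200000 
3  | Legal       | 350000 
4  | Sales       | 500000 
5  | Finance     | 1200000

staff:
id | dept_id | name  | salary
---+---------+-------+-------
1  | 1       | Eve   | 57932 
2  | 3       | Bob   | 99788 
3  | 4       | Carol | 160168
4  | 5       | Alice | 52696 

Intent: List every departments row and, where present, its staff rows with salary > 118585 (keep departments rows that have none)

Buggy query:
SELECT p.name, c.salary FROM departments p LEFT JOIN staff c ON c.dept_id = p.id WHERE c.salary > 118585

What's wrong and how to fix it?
Bug: A WHERE condition on the right-hand table after LEFT JOIN drops unmatched parents

Fix: Move the right-table condition into the ON clause so unmatched parents are kept

Corrected query:
SELECT p.name, c.salary FROM departments p LEFT JOIN staff c ON c.dept_id = p.id AND c.salary > 118585

Result:
name        | salary
------------+-------
Marketing   | NULL  
Engineering | NULL  
Legal       | NULL  
Sales       | 160168
Finance     | NULL  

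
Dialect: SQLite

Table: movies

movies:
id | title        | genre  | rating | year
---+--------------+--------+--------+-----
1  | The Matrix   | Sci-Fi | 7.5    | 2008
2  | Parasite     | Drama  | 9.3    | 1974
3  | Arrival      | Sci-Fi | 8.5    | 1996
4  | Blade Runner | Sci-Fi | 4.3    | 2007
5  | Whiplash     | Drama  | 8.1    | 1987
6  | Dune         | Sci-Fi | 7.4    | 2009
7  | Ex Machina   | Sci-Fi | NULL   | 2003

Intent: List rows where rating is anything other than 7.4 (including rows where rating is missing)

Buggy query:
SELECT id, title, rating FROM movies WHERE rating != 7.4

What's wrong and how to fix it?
Bug: Inequality against NULL is unknown, not true; rows with NULL are dropped

Fix: Handle NULL separately with IS NULL alongside the inequality

Corrected query:
SELECT id, title, rating FROM movies WHERE rating != 7.4 OR rating IS NULL

Result:
id | title        | rating
---+--------------+-------
1  | The Matrix   | 7.5   
2  | Parasite     | 9.3   
3  | Arrival      | 8.5   
4  | Blade Runner | 4.3   
5  | Whiplash     | 8.1   
7  | Ex Machina   | NULL  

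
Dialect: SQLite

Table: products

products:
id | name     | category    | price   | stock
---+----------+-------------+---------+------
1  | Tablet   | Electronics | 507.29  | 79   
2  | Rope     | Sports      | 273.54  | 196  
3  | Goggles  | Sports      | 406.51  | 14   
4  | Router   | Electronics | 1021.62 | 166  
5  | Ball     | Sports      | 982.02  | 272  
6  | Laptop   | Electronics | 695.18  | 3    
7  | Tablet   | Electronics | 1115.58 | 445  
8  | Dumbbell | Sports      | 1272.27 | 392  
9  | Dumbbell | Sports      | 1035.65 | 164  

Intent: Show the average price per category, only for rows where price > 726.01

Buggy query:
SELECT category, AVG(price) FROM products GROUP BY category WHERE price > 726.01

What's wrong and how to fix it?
Bug: WHERE cannot follow GROUP BY

Fix: Move the WHERE clause before GROUP BY

Corrected query:
SELECT category, AVG(price) FROM products WHERE price > 726.01 GROUP BY category

Result:
category    | AVG(price) 
------------+------------
Electronics | 1068.6     
Sports      | 1096.646667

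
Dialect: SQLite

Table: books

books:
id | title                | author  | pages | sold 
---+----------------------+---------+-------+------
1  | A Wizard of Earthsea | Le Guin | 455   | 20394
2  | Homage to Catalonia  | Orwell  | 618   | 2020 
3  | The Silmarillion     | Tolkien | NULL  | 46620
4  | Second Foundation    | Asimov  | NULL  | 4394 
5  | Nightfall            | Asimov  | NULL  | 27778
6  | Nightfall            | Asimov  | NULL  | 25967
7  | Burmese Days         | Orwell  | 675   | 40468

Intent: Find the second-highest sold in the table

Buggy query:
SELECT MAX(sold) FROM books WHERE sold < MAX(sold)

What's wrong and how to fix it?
Bug: MAX(sold) on the right of the comparison is an aggregate-in-WHERE error

Fix: Compute the overall MAX in a subquery, then take MAX of rows below it

Corrected query:
SELECT MAX(sold) FROM books WHERE sold < (SELECT MAX(sold) FROM books)

Result:
MAX(sold)
---------
40468    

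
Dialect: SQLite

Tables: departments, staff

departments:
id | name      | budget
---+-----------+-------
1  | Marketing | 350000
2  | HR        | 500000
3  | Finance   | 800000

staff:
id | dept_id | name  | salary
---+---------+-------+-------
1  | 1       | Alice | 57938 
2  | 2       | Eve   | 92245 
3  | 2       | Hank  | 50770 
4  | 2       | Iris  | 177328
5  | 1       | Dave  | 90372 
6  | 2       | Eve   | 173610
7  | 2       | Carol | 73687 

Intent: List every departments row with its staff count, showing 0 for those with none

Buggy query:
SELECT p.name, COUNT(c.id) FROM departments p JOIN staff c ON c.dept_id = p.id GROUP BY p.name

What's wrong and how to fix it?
Bug: INNER JOIN drops departments rows that have no matching staff rows

Fix: Use LEFT JOIN so parents without children still appear (COUNT(c.id) gives 0)

Corrected query:
SELECT p.name, COUNT(c.id) FROM departments p LEFT JOIN staff c ON c.dept_id = p.id GROUP BY p.name

Result:
name      | COUNT(c.id)
----------+------------
Finance   | 0          
HR        | 5          
Marketing | 2          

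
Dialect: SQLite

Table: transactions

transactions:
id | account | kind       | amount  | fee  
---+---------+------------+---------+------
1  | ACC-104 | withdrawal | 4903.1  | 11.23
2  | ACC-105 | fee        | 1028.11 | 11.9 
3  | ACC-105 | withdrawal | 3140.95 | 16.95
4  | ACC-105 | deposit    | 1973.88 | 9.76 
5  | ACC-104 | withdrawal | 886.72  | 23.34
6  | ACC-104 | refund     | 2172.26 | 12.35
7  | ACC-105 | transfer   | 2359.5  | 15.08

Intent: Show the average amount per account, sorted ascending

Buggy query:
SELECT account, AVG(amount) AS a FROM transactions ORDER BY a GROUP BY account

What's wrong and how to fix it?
Bug: GROUP BY must precede ORDER BY

Fix: Reorder: SELECT … FROM … GROUP BY … ORDER BY …

Corrected query:
SELECT account, AVG(amount) AS a FROM transactions GROUP BY account ORDER BY a

Result:
account | a          
--------+------------
ACC-105 | 2125.61    
ACC-104 | 2654.026667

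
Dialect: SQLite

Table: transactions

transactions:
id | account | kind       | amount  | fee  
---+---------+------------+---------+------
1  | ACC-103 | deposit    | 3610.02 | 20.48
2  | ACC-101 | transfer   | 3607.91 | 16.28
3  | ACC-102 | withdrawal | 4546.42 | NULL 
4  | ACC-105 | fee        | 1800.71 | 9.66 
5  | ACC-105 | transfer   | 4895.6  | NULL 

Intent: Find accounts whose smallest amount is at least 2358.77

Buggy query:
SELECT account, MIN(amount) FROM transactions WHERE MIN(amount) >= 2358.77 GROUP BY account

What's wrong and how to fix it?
Bug: Aggregates like MIN are computed per group after WHERE runs

Fix: Use HAVING for the per-group MIN condition

Corrected query:
SELECT account, MIN(amount) FROM transactions GROUP BY account HAVING MIN(amount) >= 2358.77

Result:
account | MIN(amount)
--------+------------
ACC-101 | 3607.91    
ACC-102 | 4546.42    
ACC-103 | 3610.02    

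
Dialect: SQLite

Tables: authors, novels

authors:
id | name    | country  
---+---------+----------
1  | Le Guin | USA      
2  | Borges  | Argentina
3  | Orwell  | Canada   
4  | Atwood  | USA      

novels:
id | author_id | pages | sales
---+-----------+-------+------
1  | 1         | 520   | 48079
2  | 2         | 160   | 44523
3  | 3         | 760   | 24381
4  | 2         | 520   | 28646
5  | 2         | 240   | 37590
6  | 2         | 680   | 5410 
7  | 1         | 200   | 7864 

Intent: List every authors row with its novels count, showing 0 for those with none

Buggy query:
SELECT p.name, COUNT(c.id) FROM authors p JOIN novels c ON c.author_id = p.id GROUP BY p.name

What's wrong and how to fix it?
Bug: INNER JOIN drops authors rows that have no matching novels rows

Fix: Switch to LEFT JOIN to retain unmatched parent rows

Corrected query:
SELECT p.name, COUNT(c.id) FROM authors p LEFT JOIN novels c ON c.author_id = p.id GROUP BY p.name

Result:
name    | COUNT(c.id)
--------+------------
Atwood  | 0          
Borges  | 4          
Le Guin | 2          
Orwell  | 1          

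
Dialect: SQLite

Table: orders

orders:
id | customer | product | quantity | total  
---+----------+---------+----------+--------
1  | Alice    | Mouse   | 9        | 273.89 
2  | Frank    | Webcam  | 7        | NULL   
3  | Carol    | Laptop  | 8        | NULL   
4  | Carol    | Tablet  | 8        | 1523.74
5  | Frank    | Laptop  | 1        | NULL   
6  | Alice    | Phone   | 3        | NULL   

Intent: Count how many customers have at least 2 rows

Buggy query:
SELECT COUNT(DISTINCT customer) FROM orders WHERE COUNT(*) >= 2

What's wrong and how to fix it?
Bug: WHERE filters individual rows, not groups, so a group-level COUNT is invalid there

Fix: Group first with HAVING COUNT(*) >= 2, then COUNT the resulting groups

Corrected query:
SELECT COUNT(*) FROM (SELECT customer FROM orders GROUP BY customer HAVING COUNT(*) >= 2)

Result:
COUNT(*)
--------
3       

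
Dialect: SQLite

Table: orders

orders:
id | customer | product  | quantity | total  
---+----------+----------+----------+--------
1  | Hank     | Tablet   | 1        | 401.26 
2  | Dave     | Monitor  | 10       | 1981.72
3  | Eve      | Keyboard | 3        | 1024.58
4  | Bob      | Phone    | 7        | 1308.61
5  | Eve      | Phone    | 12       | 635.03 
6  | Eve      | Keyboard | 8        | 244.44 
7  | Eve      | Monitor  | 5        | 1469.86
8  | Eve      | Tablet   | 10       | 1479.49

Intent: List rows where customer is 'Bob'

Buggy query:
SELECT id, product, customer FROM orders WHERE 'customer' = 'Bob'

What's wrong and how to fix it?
Bug: Single quotes denote string literals in SQL; the column name is being compared as a constant string

Fix: Reference the column as customer without single quotes

Corrected query:
SELECT id, product, customer FROM orders WHERE customer = 'Bob'

Result:
id | product | customer
---+---------+---------
4  | Phone   | Bob     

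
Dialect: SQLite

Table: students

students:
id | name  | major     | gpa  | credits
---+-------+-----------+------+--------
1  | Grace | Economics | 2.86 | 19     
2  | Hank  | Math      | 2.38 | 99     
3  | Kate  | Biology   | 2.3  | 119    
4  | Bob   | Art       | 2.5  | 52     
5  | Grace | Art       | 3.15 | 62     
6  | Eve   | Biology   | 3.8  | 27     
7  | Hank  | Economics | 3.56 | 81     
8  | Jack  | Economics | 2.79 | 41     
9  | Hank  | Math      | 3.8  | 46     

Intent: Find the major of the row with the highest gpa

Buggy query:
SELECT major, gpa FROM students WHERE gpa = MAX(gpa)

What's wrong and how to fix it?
Bug: WHERE is evaluated per row; an aggregate over the whole table isn't defined there

Fix: Use a subquery: WHERE gpa = (SELECT MAX(gpa) FROM students)

Corrected query:
SELECT major, gpa FROM students WHERE gpa = (SELECT MAX(gpa) FROM students)

Result:
major   | gpa
--------+----
Biology | 3.8
Math    | 3.8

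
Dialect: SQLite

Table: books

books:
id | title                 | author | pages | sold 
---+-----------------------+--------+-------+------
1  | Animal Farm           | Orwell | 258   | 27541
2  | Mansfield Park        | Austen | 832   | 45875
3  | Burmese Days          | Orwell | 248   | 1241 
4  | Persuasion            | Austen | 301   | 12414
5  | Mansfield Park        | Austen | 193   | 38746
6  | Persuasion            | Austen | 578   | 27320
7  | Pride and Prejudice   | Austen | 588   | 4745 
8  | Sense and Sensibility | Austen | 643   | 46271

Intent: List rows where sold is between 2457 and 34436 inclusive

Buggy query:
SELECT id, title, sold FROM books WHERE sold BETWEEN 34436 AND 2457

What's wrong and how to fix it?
Bug: BETWEEN expects the lower bound first; with 34436 AND 2457 the range is empty

Fix: Write BETWEEN 2457 AND 34436

Corrected query:
SELECT id, title, sold FROM books WHERE sold BETWEEN 2457 AND 34436

Result:
id | title               | sold 
---+---------------------+------
1  | Animal Farm         | 27541
4  | Persuasion          | 12414
6  | Persuasion          | 27320
7  | Pride and Prejudice | 4745 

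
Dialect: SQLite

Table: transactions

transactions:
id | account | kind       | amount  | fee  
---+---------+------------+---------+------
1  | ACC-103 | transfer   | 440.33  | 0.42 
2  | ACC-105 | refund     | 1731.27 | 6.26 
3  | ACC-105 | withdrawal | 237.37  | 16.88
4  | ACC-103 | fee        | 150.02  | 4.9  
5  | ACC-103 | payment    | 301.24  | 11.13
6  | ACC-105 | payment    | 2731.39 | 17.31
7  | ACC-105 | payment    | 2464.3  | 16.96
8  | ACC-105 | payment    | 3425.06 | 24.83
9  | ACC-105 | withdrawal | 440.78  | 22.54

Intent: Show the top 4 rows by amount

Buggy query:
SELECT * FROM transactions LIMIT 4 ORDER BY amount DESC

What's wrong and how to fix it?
Bug: ORDER BY cannot follow LIMIT; LIMIT is the final clause

Fix: Sort with ORDER BY, then apply LIMIT

Corrected query:
SELECT * FROM transactions ORDER BY amount DESC LIMIT 4

Result:
id | account | kind    | amount  | fee  
---+---------+---------+---------+------
8  | ACC-105 | payment | 3425.06 | 24.83
6  | ACC-105 | payment | 2731.39 | 17.31
7  | ACC-105 | payment | 2464.3  | 16.96
2  | ACC-105 | refund  | 1731.27 | 6.26 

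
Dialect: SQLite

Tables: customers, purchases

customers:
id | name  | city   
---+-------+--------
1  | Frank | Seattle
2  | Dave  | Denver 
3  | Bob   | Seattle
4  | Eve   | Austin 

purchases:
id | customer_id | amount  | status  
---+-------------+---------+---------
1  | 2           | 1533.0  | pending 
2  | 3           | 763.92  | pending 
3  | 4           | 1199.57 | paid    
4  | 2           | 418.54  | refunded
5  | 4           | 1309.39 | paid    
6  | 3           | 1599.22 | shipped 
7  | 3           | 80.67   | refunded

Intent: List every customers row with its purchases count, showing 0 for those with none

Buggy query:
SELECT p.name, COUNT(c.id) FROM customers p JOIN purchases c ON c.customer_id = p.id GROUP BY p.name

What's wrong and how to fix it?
Bug: An inner join excludes parents with zero children

Fix: Use LEFT JOIN so parents without children still appear (COUNT(c.id) gives 0)

Corrected query:
SELECT p.name, COUNT(c.id) FROM customers p LEFT JOIN purchases c ON c.customer_id = p.id GROUP BY p.name

Result:
name  | COUNT(c.id)
------+------------
Bob   | 3          
Dave  | 2          
Eve   | 2          
Frank | 0          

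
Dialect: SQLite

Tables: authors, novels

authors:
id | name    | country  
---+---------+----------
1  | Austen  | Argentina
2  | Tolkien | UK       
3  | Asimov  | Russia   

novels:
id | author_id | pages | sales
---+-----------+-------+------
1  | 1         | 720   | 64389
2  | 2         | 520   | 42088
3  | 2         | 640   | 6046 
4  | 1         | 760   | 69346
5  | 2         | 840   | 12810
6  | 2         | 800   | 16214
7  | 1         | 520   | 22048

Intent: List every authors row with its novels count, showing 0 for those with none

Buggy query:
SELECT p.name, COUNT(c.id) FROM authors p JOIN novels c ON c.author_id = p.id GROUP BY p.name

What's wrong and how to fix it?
Bug: INNER JOIN drops authors rows that have no matching novels rows

Fix: Switch to LEFT JOIN to retain unmatched parent rows

Corrected query:
SELECT p.name, COUNT(c.id) FROM authors p LEFT JOIN novels c ON c.author_id = p.id GROUP BY p.name

Result:
name    | COUNT(c.id)
--------+------------
Asimov  | 0          
Austen  | 3          
Tolkien | 4          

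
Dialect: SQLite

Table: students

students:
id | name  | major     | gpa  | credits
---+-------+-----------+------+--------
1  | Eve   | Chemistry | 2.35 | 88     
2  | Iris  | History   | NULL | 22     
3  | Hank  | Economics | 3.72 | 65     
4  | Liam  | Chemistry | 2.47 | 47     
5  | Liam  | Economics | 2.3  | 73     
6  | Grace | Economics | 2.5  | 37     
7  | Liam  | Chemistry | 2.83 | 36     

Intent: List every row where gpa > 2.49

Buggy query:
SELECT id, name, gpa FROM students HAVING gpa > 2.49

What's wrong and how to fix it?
Bug: This is a non-aggregate query (no GROUP BY, no aggregates), so in SQLite the HAVING clause is invalid here; a row-level condition belongs in WHERE

Fix: Use WHERE for row-level filtering

Corrected query:
SELECT id, name, gpa FROM students WHERE gpa > 2.49

Result:
id | name  | gpa 
---+-------+-----
3  | Hank  | 3.72
6  | Grace | 2.5 
7  | Liam  | 2.83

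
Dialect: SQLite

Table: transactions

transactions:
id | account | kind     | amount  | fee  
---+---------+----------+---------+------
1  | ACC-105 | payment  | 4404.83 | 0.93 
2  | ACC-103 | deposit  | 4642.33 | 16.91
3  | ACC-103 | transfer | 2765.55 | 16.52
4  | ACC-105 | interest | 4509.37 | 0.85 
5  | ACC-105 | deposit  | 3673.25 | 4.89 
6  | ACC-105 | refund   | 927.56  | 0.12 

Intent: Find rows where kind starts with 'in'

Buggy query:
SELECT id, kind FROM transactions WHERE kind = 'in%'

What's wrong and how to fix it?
Bug: Wildcards only work with LIKE; '=' treats '%' as a literal character

Fix: Replace '=' with LIKE so 'in%' is treated as a pattern

Corrected query:
SELECT id, kind FROM transactions WHERE kind LIKE 'in%'

Result:
id | kind    
---+---------
4  | interest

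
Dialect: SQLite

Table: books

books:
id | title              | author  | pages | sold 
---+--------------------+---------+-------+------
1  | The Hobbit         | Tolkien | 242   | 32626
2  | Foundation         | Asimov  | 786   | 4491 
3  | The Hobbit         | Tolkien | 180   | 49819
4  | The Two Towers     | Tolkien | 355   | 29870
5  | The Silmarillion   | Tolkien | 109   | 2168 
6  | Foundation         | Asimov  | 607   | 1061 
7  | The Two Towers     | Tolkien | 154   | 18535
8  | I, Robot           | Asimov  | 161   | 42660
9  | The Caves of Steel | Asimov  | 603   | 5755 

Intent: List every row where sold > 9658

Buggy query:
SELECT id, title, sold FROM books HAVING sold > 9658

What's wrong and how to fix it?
Bug: This is a non-aggregate query (no GROUP BY, no aggregates), so in SQLite the HAVING clause is invalid here; a row-level condition belongs in WHERE

Fix: Replace HAVING with WHERE since the condition applies to individual rows

Corrected query:
SELECT id, title, sold FROM books WHERE sold > 9658

Result:
id | title          | sold 
---+----------------+------
1  | The Hobbit     | 32626
3  | The Hobbit     | 49819
4  | The Two Towers | 29870
7  | The Two Towers | 18535
8  | I, Robot       | 42660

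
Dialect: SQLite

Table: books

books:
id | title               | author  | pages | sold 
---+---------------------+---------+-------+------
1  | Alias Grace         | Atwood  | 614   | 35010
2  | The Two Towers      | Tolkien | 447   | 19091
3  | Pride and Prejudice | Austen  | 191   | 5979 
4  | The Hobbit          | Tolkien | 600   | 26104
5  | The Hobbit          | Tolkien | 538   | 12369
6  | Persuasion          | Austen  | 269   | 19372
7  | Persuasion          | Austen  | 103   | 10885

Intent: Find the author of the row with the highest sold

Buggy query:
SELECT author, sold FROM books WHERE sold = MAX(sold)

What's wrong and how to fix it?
Bug: MAX(sold) is an aggregate and cannot be used directly in WHERE

Fix: Use a subquery: WHERE sold = (SELECT MAX(sold) FROM books)

Corrected query:
SELECT author, sold FROM books WHERE sold = (SELECT MAX(sold) FROM books)

Result:
author | sold 
-------+------
Atwood | 35010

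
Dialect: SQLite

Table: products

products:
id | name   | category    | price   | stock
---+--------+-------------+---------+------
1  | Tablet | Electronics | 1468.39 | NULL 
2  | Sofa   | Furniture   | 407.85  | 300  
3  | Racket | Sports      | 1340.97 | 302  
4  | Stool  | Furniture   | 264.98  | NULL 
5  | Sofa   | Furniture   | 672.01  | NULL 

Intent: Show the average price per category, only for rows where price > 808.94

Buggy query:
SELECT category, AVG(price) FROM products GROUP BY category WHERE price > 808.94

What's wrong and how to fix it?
Bug: Row-level WHERE must come before GROUP BY in the clause order

Fix: Place WHERE between FROM and GROUP BY

Corrected query:
SELECT category, AVG(price) FROM products WHERE price > 808.94 GROUP BY category

Result:
category    | AVG(price)
------------+-----------
Electronics | 1468.39   
Sports      | 1340.97   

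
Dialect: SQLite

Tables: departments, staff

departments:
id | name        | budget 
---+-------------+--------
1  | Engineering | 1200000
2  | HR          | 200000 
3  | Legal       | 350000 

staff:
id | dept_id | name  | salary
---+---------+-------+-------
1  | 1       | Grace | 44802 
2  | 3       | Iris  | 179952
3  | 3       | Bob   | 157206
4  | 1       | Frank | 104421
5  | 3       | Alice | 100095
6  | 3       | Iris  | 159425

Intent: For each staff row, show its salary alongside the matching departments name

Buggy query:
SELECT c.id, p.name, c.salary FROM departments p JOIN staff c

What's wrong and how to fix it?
Bug: JOIN with no ON clause produces a cartesian product; every staff row pairs with every departments row

Fix: Specify the join condition linking the foreign key to the parent id

Corrected query:
SELECT c.id, p.name, c.salary FROM departments p JOIN staff c ON c.dept_id = p.id

Result:
id | name        | salary
---+-------------+-------
1  | Engineering | 44802 
2  | Legal       | 179952
3  | Legal       | 157206
4  | Engineering | 104421
5  | Legal       | 100095
6  | Legal       | 159425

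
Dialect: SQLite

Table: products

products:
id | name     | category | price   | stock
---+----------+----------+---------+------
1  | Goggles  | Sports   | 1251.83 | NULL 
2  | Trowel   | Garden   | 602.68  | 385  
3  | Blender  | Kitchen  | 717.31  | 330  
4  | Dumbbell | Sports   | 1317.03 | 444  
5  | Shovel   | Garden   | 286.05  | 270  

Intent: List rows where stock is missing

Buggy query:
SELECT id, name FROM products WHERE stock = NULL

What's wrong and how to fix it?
Bug: Comparing to NULL with '=' never matches; NULL = NULL is unknown, not true

Fix: Replace '= NULL' with 'IS NULL'

Corrected query:
SELECT id, name FROM products WHERE stock IS NULL

Result:
id | name   
---+--------
1  | Goggles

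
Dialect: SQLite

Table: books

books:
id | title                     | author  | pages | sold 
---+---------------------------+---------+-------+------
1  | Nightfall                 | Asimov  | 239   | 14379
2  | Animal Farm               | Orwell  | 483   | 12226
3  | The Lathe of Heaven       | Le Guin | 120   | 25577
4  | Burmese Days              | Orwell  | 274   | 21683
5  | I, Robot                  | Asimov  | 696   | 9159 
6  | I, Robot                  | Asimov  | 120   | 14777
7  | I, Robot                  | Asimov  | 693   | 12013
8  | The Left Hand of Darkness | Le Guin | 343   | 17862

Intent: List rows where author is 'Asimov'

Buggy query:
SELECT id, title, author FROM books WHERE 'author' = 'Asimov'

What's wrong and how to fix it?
Bug: 'author' in single quotes is a string literal, not the column; the comparison is literal-vs-literal and never true

Fix: Remove the quotes around the column name (or use double quotes for an identifier)

Corrected query:
SELECT id, title, author FROM books WHERE author = 'Asimov'

Result:
id | title     | author
---+-----------+-------
1  | Nightfall | Asimov
5  | I, Robot  | Asimov
6  | I, Robot  | Asimov
7  | I, Robot  | Asimov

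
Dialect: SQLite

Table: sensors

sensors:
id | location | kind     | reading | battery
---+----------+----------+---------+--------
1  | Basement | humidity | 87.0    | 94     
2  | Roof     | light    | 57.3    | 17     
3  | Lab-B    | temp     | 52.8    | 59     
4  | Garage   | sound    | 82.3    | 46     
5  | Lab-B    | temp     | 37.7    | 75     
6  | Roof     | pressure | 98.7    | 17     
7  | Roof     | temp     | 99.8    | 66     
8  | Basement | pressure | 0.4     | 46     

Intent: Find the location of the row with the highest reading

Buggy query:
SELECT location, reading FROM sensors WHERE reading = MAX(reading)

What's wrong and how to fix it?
Bug: MAX(reading) is an aggregate and cannot be used directly in WHERE

Fix: Wrap MAX in a scalar subquery so WHERE compares against a single value

Corrected query:
SELECT location, reading FROM sensors WHERE reading = (SELECT MAX(reading) FROM sensors)

Result:
location | reading
---------+--------
Roof     | 99.8   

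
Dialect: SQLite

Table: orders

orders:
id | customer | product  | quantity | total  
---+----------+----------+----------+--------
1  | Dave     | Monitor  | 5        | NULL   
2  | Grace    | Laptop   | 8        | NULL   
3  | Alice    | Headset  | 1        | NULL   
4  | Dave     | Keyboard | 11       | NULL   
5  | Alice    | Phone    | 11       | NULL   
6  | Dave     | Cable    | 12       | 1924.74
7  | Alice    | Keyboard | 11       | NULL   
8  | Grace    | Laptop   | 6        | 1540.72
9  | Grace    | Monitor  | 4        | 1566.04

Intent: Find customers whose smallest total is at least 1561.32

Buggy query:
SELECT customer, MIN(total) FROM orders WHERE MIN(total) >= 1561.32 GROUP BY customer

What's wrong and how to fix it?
Bug: Aggregates like MIN are computed per group after WHERE runs

Fix: Replace WHERE with HAVING after the GROUP BY

Corrected query:
SELECT customer, MIN(total) FROM orders GROUP BY customer HAVING MIN(total) >= 1561.32

Result:
customer | MIN(total)
---------+-----------
Dave     | 1924.74   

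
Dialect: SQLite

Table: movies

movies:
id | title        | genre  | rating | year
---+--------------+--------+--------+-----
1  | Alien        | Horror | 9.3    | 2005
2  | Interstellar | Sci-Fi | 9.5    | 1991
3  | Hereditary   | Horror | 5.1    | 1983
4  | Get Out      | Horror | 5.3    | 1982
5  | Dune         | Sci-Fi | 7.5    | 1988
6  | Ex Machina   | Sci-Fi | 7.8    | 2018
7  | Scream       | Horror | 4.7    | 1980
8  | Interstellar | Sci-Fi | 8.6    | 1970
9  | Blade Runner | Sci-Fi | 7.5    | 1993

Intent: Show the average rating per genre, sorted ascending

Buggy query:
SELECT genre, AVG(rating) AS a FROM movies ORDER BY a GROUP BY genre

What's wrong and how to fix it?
Bug: ORDER BY appears before GROUP BY; SQL clause order requires GROUP BY first

Fix: Move ORDER BY to the end, after GROUP BY

Corrected query:
SELECT genre, AVG(rating) AS a FROM movies GROUP BY genre ORDER BY a

Result:
genre  | a   
-------+-----
Horror | 6.1 
Sci-Fi | 8.18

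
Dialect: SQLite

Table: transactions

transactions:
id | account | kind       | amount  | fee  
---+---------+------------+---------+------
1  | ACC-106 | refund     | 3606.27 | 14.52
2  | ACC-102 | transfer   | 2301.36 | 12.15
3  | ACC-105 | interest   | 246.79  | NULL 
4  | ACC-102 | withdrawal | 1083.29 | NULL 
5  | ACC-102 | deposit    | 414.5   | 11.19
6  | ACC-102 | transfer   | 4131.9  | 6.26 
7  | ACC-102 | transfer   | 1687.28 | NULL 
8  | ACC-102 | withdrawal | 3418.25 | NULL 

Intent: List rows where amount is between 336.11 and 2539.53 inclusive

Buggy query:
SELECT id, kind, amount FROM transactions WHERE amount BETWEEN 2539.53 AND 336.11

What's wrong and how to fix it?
Bug: BETWEEN expects the lower bound first; with 2539.53 AND 336.11 the range is empty

Fix: Write BETWEEN 336.11 AND 2539.53

Corrected query:
SELECT id, kind, amount FROM transactions WHERE amount BETWEEN 336.11 AND 2539.53

Result:
id | kind       | amount 
---+------------+--------
2  | transfer   | 2301.36
4  | withdrawal | 1083.29
5  | deposit    | 414.5  
7  | transfer   | 1687.28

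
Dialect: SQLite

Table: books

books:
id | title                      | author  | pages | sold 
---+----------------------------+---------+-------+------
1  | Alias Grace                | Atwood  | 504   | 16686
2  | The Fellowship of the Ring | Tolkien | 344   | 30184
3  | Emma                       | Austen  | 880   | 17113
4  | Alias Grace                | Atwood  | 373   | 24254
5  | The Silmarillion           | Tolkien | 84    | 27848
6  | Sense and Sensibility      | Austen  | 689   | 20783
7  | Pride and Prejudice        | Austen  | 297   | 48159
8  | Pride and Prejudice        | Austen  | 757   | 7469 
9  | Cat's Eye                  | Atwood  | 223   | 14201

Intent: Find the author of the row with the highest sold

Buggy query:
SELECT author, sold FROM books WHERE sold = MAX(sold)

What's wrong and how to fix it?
Bug: MAX(sold) is an aggregate and cannot be used directly in WHERE

Fix: Use a subquery: WHERE sold = (SELECT MAX(sold) FROM books)

Corrected query:
SELECT author, sold FROM books WHERE sold = (SELECT MAX(sold) FROM books)

Result:
author | sold 
-------+------
Austen | 48159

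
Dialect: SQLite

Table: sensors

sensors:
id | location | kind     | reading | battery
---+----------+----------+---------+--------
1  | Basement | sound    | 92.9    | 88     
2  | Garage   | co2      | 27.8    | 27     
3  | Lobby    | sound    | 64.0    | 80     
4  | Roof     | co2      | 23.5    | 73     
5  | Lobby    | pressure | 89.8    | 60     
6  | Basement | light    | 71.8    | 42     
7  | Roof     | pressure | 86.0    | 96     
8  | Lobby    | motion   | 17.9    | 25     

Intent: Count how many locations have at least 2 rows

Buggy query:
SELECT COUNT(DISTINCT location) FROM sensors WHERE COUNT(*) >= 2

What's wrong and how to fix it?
Bug: WHERE filters individual rows, not groups, so a group-level COUNT is invalid there

Fix: Use a subquery that GROUPs and filters with HAVING, then count its rows

Corrected query:
SELECT COUNT(*) FROM (SELECT location FROM sensors GROUP BY location HAVING COUNT(*) >= 2)

Result:
COUNT(*)
--------
3       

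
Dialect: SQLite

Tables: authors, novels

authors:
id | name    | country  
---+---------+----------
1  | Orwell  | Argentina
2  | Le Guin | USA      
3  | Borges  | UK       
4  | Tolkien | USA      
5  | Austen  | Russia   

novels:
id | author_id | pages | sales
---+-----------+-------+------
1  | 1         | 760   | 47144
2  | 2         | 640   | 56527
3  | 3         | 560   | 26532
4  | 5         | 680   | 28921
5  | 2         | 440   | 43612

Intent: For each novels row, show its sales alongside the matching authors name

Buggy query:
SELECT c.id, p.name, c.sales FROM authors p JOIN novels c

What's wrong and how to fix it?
Bug: JOIN with no ON clause produces a cartesian product; every novels row pairs with every authors row

Fix: Specify the join condition linking the foreign key to the parent id

Corrected query:
SELECT c.id, p.name, c.sales FROM authors p JOIN novels c ON c.author_id = p.id

Result:
id | name    | sales
---+---------+------
1  | Orwell  | 47144
2  | Le Guin | 56527
3  | Borges  | 26532
4  | Austen  | 28921
5  | Le Guin | 43612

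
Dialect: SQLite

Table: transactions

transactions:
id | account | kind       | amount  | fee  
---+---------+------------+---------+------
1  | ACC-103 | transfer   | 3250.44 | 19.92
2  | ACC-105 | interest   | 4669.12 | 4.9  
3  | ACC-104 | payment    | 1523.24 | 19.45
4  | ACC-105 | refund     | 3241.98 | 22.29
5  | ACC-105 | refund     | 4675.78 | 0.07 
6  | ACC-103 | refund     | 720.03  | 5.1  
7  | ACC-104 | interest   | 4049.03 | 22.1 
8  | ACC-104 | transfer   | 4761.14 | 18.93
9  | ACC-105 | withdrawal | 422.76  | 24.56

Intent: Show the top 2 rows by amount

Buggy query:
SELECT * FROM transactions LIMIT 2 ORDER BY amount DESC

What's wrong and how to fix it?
Bug: ORDER BY cannot follow LIMIT; LIMIT is the final clause

Fix: Sort with ORDER BY, then apply LIMIT

Corrected query:
SELECT * FROM transactions ORDER BY amount DESC LIMIT 2

Result:
id | account | kind     | amount  | fee  
---+---------+----------+---------+------
8  | ACC-104 | transfer | 4761.14 | 18.93
5  | ACC-105 | refund   | 4675.78 | 0.07 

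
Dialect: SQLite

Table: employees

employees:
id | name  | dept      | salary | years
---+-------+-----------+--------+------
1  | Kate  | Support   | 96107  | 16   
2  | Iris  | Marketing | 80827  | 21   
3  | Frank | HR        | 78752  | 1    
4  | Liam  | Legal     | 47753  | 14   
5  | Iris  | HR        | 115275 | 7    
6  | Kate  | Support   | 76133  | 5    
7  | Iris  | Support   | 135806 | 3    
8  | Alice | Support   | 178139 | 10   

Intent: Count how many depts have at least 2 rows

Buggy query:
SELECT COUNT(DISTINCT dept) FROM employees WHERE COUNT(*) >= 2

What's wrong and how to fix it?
Bug: COUNT(*) cannot appear in WHERE; the per-group count doesn't exist yet

Fix: Use a subquery that GROUPs and filters with HAVING, then count its rows

Corrected query:
SELECT COUNT(*) FROM (SELECT dept FROM employees GROUP BY dept HAVING COUNT(*) >= 2)

Result:
COUNT(*)
--------
2       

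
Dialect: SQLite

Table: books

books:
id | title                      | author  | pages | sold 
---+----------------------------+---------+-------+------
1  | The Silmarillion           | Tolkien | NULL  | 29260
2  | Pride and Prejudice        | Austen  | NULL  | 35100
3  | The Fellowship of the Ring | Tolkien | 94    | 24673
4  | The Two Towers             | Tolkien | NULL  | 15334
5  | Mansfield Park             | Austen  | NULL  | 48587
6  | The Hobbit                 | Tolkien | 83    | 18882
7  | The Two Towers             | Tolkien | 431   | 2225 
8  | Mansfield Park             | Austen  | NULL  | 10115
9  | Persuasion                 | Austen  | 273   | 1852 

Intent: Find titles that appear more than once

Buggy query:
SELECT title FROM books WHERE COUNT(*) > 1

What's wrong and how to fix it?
Bug: COUNT(*) is an aggregate and cannot be used in WHERE

Fix: Group first, then use HAVING for the count condition

Corrected query:
SELECT title FROM books GROUP BY title HAVING COUNT(*) > 1

Result:
title         
--------------
Mansfield Park
The Two Towers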